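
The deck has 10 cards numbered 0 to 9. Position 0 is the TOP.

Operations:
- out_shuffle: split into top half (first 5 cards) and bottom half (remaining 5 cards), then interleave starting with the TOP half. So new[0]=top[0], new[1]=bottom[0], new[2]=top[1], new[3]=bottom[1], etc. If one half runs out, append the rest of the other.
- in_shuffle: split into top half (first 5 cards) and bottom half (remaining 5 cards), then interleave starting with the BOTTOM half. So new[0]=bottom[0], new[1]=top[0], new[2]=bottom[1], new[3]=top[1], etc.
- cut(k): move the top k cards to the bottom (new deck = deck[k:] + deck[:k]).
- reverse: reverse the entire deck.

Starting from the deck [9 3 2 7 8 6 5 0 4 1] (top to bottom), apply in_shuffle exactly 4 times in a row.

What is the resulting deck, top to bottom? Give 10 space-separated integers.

Answer: 4 5 8 2 9 1 0 6 7 3

Derivation:
After op 1 (in_shuffle): [6 9 5 3 0 2 4 7 1 8]
After op 2 (in_shuffle): [2 6 4 9 7 5 1 3 8 0]
After op 3 (in_shuffle): [5 2 1 6 3 4 8 9 0 7]
After op 4 (in_shuffle): [4 5 8 2 9 1 0 6 7 3]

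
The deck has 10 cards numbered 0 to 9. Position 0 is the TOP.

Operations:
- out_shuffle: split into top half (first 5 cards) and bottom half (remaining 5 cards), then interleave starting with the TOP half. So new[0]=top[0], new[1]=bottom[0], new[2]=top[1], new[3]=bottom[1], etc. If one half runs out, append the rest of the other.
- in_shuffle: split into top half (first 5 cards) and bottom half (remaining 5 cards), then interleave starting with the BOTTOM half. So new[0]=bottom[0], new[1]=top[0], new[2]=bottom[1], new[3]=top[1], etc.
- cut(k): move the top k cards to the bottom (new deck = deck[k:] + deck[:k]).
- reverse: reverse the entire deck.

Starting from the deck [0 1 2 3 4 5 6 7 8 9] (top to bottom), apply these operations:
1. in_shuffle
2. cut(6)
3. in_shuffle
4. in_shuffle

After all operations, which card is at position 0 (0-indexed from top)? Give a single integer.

Answer: 9

Derivation:
After op 1 (in_shuffle): [5 0 6 1 7 2 8 3 9 4]
After op 2 (cut(6)): [8 3 9 4 5 0 6 1 7 2]
After op 3 (in_shuffle): [0 8 6 3 1 9 7 4 2 5]
After op 4 (in_shuffle): [9 0 7 8 4 6 2 3 5 1]
Position 0: card 9.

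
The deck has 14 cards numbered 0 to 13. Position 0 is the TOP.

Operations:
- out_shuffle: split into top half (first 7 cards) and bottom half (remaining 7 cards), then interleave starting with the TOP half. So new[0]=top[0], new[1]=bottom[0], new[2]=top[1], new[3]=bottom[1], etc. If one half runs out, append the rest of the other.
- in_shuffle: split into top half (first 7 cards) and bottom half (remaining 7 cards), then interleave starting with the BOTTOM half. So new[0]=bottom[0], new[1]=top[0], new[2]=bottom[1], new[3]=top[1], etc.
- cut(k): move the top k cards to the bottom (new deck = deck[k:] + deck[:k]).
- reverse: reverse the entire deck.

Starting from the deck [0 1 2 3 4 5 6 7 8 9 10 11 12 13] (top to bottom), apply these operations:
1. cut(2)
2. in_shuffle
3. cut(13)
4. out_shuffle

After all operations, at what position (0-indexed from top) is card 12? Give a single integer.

After op 1 (cut(2)): [2 3 4 5 6 7 8 9 10 11 12 13 0 1]
After op 2 (in_shuffle): [9 2 10 3 11 4 12 5 13 6 0 7 1 8]
After op 3 (cut(13)): [8 9 2 10 3 11 4 12 5 13 6 0 7 1]
After op 4 (out_shuffle): [8 12 9 5 2 13 10 6 3 0 11 7 4 1]
Card 12 is at position 1.

Answer: 1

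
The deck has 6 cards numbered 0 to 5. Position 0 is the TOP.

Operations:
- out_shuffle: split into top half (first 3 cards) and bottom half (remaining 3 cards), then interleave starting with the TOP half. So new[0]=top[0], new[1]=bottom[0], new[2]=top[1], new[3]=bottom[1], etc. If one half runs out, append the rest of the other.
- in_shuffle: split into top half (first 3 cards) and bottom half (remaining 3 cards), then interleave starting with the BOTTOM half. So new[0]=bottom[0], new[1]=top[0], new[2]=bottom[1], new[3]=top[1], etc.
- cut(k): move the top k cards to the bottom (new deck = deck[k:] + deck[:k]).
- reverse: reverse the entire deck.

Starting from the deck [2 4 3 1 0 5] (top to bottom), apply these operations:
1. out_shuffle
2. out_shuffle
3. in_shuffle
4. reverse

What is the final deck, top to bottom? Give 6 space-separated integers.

After op 1 (out_shuffle): [2 1 4 0 3 5]
After op 2 (out_shuffle): [2 0 1 3 4 5]
After op 3 (in_shuffle): [3 2 4 0 5 1]
After op 4 (reverse): [1 5 0 4 2 3]

Answer: 1 5 0 4 2 3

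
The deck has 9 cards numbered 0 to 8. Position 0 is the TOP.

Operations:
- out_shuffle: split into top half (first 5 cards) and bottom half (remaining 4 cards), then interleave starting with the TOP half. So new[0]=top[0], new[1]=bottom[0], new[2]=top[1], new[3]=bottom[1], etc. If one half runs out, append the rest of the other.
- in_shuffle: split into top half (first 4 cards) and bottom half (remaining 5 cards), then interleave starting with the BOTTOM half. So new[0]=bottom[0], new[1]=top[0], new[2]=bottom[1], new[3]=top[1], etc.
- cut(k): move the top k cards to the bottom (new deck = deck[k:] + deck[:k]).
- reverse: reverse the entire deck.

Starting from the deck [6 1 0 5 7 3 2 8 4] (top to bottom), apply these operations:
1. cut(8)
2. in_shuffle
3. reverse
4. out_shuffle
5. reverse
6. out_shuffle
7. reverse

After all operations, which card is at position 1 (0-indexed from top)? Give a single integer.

Answer: 8

Derivation:
After op 1 (cut(8)): [4 6 1 0 5 7 3 2 8]
After op 2 (in_shuffle): [5 4 7 6 3 1 2 0 8]
After op 3 (reverse): [8 0 2 1 3 6 7 4 5]
After op 4 (out_shuffle): [8 6 0 7 2 4 1 5 3]
After op 5 (reverse): [3 5 1 4 2 7 0 6 8]
After op 6 (out_shuffle): [3 7 5 0 1 6 4 8 2]
After op 7 (reverse): [2 8 4 6 1 0 5 7 3]
Position 1: card 8.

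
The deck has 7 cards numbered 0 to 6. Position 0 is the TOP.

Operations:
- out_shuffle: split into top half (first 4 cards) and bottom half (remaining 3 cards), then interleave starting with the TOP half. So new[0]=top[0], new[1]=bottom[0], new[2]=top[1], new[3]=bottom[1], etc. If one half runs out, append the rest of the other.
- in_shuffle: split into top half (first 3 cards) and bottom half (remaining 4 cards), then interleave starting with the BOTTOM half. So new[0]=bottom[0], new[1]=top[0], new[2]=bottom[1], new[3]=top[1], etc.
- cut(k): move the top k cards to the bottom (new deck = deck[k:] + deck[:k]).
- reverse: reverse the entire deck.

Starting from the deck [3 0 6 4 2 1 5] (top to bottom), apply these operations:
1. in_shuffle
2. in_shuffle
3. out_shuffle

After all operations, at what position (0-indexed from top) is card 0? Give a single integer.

After op 1 (in_shuffle): [4 3 2 0 1 6 5]
After op 2 (in_shuffle): [0 4 1 3 6 2 5]
After op 3 (out_shuffle): [0 6 4 2 1 5 3]
Card 0 is at position 0.

Answer: 0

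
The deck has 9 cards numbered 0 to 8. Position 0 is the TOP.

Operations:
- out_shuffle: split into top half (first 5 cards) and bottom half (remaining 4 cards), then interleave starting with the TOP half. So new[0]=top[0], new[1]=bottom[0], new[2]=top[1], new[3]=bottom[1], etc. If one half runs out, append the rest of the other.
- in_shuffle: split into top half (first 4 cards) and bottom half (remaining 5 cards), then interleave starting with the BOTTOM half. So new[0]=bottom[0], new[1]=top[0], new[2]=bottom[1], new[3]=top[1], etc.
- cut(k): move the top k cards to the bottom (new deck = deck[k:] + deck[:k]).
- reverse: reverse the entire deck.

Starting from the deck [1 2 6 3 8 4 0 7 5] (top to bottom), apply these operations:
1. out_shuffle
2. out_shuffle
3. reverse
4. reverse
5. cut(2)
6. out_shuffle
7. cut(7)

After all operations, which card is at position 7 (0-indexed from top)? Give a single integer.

Answer: 1

Derivation:
After op 1 (out_shuffle): [1 4 2 0 6 7 3 5 8]
After op 2 (out_shuffle): [1 7 4 3 2 5 0 8 6]
After op 3 (reverse): [6 8 0 5 2 3 4 7 1]
After op 4 (reverse): [1 7 4 3 2 5 0 8 6]
After op 5 (cut(2)): [4 3 2 5 0 8 6 1 7]
After op 6 (out_shuffle): [4 8 3 6 2 1 5 7 0]
After op 7 (cut(7)): [7 0 4 8 3 6 2 1 5]
Position 7: card 1.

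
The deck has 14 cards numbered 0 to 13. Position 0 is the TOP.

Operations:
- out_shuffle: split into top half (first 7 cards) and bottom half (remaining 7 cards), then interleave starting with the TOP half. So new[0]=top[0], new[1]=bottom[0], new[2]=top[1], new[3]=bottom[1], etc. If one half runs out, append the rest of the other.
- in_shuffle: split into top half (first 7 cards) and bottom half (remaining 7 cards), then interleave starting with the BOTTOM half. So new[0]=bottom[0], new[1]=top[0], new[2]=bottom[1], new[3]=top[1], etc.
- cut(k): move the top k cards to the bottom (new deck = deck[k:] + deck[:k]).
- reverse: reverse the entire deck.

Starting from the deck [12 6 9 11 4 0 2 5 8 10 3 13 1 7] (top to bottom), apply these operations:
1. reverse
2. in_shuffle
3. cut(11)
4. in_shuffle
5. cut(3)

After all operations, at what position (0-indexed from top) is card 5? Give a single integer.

Answer: 2

Derivation:
After op 1 (reverse): [7 1 13 3 10 8 5 2 0 4 11 9 6 12]
After op 2 (in_shuffle): [2 7 0 1 4 13 11 3 9 10 6 8 12 5]
After op 3 (cut(11)): [8 12 5 2 7 0 1 4 13 11 3 9 10 6]
After op 4 (in_shuffle): [4 8 13 12 11 5 3 2 9 7 10 0 6 1]
After op 5 (cut(3)): [12 11 5 3 2 9 7 10 0 6 1 4 8 13]
Card 5 is at position 2.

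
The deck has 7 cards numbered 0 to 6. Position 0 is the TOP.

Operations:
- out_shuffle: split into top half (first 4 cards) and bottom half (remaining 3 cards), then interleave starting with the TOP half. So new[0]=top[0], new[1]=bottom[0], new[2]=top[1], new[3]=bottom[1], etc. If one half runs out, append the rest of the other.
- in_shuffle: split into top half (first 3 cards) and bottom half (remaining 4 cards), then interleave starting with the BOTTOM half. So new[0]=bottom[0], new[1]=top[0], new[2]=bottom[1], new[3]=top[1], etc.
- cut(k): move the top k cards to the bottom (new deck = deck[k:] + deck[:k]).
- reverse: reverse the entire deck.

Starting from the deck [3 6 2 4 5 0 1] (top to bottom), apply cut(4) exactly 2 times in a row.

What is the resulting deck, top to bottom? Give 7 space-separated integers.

After op 1 (cut(4)): [5 0 1 3 6 2 4]
After op 2 (cut(4)): [6 2 4 5 0 1 3]

Answer: 6 2 4 5 0 1 3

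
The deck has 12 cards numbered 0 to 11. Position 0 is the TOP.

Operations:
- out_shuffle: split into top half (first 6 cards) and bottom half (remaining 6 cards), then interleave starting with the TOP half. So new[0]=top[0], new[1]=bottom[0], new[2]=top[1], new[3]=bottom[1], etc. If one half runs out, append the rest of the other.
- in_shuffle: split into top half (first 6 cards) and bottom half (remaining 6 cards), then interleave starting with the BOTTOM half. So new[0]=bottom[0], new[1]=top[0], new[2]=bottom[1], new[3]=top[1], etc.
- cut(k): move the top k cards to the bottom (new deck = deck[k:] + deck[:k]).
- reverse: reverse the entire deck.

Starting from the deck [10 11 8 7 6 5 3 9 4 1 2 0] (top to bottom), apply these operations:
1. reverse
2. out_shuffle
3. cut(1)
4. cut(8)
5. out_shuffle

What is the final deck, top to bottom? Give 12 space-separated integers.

Answer: 11 6 3 1 10 7 0 4 5 8 2 9

Derivation:
After op 1 (reverse): [0 2 1 4 9 3 5 6 7 8 11 10]
After op 2 (out_shuffle): [0 5 2 6 1 7 4 8 9 11 3 10]
After op 3 (cut(1)): [5 2 6 1 7 4 8 9 11 3 10 0]
After op 4 (cut(8)): [11 3 10 0 5 2 6 1 7 4 8 9]
After op 5 (out_shuffle): [11 6 3 1 10 7 0 4 5 8 2 9]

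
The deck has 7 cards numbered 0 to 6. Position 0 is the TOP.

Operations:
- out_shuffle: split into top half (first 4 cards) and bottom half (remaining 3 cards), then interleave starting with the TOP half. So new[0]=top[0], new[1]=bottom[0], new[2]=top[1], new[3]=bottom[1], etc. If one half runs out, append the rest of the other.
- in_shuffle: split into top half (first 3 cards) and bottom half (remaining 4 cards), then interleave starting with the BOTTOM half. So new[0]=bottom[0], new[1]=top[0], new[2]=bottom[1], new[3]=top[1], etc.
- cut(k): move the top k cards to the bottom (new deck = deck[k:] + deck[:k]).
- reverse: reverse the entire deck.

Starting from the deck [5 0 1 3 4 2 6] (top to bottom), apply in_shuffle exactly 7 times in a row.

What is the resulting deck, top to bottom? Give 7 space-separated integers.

After op 1 (in_shuffle): [3 5 4 0 2 1 6]
After op 2 (in_shuffle): [0 3 2 5 1 4 6]
After op 3 (in_shuffle): [5 0 1 3 4 2 6]
After op 4 (in_shuffle): [3 5 4 0 2 1 6]
After op 5 (in_shuffle): [0 3 2 5 1 4 6]
After op 6 (in_shuffle): [5 0 1 3 4 2 6]
After op 7 (in_shuffle): [3 5 4 0 2 1 6]

Answer: 3 5 4 0 2 1 6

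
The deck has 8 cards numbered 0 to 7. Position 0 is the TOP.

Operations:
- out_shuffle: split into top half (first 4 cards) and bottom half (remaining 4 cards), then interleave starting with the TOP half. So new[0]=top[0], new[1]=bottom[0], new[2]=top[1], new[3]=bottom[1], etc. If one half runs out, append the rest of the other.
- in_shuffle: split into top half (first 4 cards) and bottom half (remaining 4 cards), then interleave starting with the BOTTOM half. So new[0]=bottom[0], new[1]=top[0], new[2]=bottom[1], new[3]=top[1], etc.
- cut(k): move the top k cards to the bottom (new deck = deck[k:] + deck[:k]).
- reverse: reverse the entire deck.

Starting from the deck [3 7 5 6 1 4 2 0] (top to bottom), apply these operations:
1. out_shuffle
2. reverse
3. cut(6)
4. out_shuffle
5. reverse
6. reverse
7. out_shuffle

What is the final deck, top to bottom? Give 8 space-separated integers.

Answer: 1 0 2 4 3 6 5 7

Derivation:
After op 1 (out_shuffle): [3 1 7 4 5 2 6 0]
After op 2 (reverse): [0 6 2 5 4 7 1 3]
After op 3 (cut(6)): [1 3 0 6 2 5 4 7]
After op 4 (out_shuffle): [1 2 3 5 0 4 6 7]
After op 5 (reverse): [7 6 4 0 5 3 2 1]
After op 6 (reverse): [1 2 3 5 0 4 6 7]
After op 7 (out_shuffle): [1 0 2 4 3 6 5 7]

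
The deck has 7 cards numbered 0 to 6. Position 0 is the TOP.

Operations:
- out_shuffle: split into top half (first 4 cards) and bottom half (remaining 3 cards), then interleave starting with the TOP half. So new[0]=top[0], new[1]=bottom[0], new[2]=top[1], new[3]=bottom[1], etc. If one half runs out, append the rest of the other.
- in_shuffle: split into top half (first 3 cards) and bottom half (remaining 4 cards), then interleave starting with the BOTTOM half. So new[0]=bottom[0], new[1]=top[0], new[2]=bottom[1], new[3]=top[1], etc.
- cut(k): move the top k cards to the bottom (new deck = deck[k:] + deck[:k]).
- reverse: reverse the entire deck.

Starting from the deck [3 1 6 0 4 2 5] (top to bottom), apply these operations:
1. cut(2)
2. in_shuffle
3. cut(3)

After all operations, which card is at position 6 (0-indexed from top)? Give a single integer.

After op 1 (cut(2)): [6 0 4 2 5 3 1]
After op 2 (in_shuffle): [2 6 5 0 3 4 1]
After op 3 (cut(3)): [0 3 4 1 2 6 5]
Position 6: card 5.

Answer: 5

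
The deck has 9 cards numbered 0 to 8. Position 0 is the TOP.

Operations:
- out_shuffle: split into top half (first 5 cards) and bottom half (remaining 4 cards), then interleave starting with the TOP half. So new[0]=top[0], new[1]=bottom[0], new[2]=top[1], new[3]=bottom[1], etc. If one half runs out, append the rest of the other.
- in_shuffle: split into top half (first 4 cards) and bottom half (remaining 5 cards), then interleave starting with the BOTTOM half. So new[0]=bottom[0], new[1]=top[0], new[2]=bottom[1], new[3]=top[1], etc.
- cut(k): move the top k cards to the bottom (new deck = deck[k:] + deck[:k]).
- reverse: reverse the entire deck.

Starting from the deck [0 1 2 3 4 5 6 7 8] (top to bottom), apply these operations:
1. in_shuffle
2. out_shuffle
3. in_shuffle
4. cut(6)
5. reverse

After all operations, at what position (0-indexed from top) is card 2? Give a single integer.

After op 1 (in_shuffle): [4 0 5 1 6 2 7 3 8]
After op 2 (out_shuffle): [4 2 0 7 5 3 1 8 6]
After op 3 (in_shuffle): [5 4 3 2 1 0 8 7 6]
After op 4 (cut(6)): [8 7 6 5 4 3 2 1 0]
After op 5 (reverse): [0 1 2 3 4 5 6 7 8]
Card 2 is at position 2.

Answer: 2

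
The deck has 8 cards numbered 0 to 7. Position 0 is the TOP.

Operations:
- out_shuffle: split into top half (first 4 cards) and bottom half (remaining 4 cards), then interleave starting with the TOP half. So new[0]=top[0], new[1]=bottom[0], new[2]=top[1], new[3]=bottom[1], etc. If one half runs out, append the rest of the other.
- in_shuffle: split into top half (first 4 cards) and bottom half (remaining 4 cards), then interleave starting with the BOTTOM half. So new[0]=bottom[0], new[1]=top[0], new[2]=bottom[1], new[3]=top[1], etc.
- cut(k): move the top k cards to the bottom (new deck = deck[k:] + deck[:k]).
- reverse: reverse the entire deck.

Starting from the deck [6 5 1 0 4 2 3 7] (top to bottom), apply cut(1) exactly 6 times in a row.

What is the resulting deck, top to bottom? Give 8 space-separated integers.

Answer: 3 7 6 5 1 0 4 2

Derivation:
After op 1 (cut(1)): [5 1 0 4 2 3 7 6]
After op 2 (cut(1)): [1 0 4 2 3 7 6 5]
After op 3 (cut(1)): [0 4 2 3 7 6 5 1]
After op 4 (cut(1)): [4 2 3 7 6 5 1 0]
After op 5 (cut(1)): [2 3 7 6 5 1 0 4]
After op 6 (cut(1)): [3 7 6 5 1 0 4 2]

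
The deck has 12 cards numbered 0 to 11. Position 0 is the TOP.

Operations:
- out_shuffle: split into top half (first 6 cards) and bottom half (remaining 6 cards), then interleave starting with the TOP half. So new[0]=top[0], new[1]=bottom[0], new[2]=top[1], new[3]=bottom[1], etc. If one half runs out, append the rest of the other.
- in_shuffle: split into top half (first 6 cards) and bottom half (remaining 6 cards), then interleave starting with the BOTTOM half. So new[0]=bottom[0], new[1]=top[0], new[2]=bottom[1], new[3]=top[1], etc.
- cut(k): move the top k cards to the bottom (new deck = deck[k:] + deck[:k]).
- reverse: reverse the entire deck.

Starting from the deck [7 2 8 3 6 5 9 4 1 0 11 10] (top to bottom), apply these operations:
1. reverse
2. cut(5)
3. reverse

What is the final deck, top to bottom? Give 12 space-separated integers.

After op 1 (reverse): [10 11 0 1 4 9 5 6 3 8 2 7]
After op 2 (cut(5)): [9 5 6 3 8 2 7 10 11 0 1 4]
After op 3 (reverse): [4 1 0 11 10 7 2 8 3 6 5 9]

Answer: 4 1 0 11 10 7 2 8 3 6 5 9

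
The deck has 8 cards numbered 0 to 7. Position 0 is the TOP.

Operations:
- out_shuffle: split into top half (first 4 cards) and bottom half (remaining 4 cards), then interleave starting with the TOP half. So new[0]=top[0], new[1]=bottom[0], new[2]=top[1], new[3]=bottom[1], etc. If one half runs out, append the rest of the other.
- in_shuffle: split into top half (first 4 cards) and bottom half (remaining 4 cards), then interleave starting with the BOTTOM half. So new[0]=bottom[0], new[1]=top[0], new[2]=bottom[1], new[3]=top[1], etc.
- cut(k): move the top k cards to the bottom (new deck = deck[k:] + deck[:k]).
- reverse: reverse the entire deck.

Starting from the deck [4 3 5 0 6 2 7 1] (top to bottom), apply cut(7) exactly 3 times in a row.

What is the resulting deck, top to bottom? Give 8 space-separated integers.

Answer: 2 7 1 4 3 5 0 6

Derivation:
After op 1 (cut(7)): [1 4 3 5 0 6 2 7]
After op 2 (cut(7)): [7 1 4 3 5 0 6 2]
After op 3 (cut(7)): [2 7 1 4 3 5 0 6]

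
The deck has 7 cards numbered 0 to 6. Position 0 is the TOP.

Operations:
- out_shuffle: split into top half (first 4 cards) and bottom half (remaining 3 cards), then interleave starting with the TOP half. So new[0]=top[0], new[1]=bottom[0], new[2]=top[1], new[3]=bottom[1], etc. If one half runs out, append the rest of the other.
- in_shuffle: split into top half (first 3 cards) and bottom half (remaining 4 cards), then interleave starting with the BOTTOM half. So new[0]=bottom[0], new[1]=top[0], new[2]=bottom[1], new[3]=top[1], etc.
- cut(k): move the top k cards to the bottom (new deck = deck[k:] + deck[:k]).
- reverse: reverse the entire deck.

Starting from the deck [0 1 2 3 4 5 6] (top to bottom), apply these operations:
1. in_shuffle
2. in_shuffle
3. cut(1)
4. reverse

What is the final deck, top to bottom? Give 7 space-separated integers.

Answer: 1 6 4 2 0 5 3

Derivation:
After op 1 (in_shuffle): [3 0 4 1 5 2 6]
After op 2 (in_shuffle): [1 3 5 0 2 4 6]
After op 3 (cut(1)): [3 5 0 2 4 6 1]
After op 4 (reverse): [1 6 4 2 0 5 3]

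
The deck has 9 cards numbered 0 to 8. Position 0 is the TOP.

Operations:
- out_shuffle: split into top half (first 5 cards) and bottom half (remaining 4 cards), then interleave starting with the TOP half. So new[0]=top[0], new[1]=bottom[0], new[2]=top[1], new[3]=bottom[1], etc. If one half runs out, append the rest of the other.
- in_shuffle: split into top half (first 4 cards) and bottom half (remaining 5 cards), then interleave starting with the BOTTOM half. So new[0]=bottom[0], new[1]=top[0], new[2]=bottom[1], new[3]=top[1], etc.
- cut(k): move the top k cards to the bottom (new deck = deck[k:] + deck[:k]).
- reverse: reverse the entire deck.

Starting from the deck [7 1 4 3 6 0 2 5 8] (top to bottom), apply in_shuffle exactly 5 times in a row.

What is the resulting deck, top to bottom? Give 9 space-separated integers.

Answer: 1 3 0 5 7 4 6 2 8

Derivation:
After op 1 (in_shuffle): [6 7 0 1 2 4 5 3 8]
After op 2 (in_shuffle): [2 6 4 7 5 0 3 1 8]
After op 3 (in_shuffle): [5 2 0 6 3 4 1 7 8]
After op 4 (in_shuffle): [3 5 4 2 1 0 7 6 8]
After op 5 (in_shuffle): [1 3 0 5 7 4 6 2 8]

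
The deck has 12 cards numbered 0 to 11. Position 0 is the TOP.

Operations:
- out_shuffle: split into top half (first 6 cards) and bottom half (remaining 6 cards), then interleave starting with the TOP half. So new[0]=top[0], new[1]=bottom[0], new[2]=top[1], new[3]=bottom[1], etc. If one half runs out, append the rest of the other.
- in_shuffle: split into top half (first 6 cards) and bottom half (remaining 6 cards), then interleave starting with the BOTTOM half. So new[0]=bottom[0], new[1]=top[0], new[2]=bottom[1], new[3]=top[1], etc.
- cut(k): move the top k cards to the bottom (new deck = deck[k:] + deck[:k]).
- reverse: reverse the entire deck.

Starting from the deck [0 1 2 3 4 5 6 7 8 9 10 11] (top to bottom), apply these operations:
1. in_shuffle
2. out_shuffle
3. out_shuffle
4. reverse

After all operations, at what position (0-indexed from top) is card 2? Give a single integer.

After op 1 (in_shuffle): [6 0 7 1 8 2 9 3 10 4 11 5]
After op 2 (out_shuffle): [6 9 0 3 7 10 1 4 8 11 2 5]
After op 3 (out_shuffle): [6 1 9 4 0 8 3 11 7 2 10 5]
After op 4 (reverse): [5 10 2 7 11 3 8 0 4 9 1 6]
Card 2 is at position 2.

Answer: 2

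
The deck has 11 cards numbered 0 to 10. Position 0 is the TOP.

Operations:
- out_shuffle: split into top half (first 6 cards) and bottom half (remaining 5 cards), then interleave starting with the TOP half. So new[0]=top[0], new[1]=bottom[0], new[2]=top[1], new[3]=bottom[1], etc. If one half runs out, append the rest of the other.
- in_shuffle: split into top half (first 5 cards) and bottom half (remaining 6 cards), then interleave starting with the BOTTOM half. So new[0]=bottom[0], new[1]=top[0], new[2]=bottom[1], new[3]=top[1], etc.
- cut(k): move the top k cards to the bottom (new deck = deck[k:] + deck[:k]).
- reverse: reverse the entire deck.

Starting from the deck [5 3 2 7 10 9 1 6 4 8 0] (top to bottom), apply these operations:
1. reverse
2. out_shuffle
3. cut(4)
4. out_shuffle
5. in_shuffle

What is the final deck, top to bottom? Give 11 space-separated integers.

After op 1 (reverse): [0 8 4 6 1 9 10 7 2 3 5]
After op 2 (out_shuffle): [0 10 8 7 4 2 6 3 1 5 9]
After op 3 (cut(4)): [4 2 6 3 1 5 9 0 10 8 7]
After op 4 (out_shuffle): [4 9 2 0 6 10 3 8 1 7 5]
After op 5 (in_shuffle): [10 4 3 9 8 2 1 0 7 6 5]

Answer: 10 4 3 9 8 2 1 0 7 6 5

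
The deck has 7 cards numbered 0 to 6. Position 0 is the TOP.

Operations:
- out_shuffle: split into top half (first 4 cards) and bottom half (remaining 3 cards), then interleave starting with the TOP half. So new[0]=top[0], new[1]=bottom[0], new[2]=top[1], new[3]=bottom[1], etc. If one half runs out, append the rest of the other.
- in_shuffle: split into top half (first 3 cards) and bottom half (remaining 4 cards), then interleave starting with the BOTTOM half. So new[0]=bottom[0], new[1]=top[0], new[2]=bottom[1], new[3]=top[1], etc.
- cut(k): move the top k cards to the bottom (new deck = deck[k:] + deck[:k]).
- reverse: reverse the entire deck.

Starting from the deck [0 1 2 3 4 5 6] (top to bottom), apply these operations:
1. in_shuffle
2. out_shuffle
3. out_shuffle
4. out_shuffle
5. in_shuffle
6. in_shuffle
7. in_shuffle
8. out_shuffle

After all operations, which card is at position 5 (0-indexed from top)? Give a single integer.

Answer: 6

Derivation:
After op 1 (in_shuffle): [3 0 4 1 5 2 6]
After op 2 (out_shuffle): [3 5 0 2 4 6 1]
After op 3 (out_shuffle): [3 4 5 6 0 1 2]
After op 4 (out_shuffle): [3 0 4 1 5 2 6]
After op 5 (in_shuffle): [1 3 5 0 2 4 6]
After op 6 (in_shuffle): [0 1 2 3 4 5 6]
After op 7 (in_shuffle): [3 0 4 1 5 2 6]
After op 8 (out_shuffle): [3 5 0 2 4 6 1]
Position 5: card 6.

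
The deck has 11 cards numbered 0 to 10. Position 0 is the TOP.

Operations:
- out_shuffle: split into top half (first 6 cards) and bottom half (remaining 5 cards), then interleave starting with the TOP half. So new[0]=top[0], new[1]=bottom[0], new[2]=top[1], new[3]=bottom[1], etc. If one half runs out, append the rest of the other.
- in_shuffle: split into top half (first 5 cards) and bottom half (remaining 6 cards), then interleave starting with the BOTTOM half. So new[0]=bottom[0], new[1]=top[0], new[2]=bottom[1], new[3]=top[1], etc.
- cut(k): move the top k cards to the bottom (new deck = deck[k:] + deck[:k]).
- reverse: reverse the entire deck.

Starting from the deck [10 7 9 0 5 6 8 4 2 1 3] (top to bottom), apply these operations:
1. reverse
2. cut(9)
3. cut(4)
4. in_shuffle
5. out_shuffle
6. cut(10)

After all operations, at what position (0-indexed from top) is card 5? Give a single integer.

Answer: 8

Derivation:
After op 1 (reverse): [3 1 2 4 8 6 5 0 9 7 10]
After op 2 (cut(9)): [7 10 3 1 2 4 8 6 5 0 9]
After op 3 (cut(4)): [2 4 8 6 5 0 9 7 10 3 1]
After op 4 (in_shuffle): [0 2 9 4 7 8 10 6 3 5 1]
After op 5 (out_shuffle): [0 10 2 6 9 3 4 5 7 1 8]
After op 6 (cut(10)): [8 0 10 2 6 9 3 4 5 7 1]
Card 5 is at position 8.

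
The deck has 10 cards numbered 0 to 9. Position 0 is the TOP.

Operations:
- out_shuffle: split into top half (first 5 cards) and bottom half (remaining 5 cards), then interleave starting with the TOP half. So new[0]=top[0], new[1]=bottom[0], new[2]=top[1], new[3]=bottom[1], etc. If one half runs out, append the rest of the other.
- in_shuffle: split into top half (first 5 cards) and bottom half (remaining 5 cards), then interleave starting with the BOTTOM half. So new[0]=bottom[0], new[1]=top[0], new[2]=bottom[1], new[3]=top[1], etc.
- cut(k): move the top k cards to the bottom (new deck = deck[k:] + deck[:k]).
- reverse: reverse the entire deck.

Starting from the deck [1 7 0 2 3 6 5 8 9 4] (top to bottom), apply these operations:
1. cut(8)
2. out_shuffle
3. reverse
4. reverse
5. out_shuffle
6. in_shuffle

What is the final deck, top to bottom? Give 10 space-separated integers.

Answer: 5 9 3 6 0 2 1 7 8 4

Derivation:
After op 1 (cut(8)): [9 4 1 7 0 2 3 6 5 8]
After op 2 (out_shuffle): [9 2 4 3 1 6 7 5 0 8]
After op 3 (reverse): [8 0 5 7 6 1 3 4 2 9]
After op 4 (reverse): [9 2 4 3 1 6 7 5 0 8]
After op 5 (out_shuffle): [9 6 2 7 4 5 3 0 1 8]
After op 6 (in_shuffle): [5 9 3 6 0 2 1 7 8 4]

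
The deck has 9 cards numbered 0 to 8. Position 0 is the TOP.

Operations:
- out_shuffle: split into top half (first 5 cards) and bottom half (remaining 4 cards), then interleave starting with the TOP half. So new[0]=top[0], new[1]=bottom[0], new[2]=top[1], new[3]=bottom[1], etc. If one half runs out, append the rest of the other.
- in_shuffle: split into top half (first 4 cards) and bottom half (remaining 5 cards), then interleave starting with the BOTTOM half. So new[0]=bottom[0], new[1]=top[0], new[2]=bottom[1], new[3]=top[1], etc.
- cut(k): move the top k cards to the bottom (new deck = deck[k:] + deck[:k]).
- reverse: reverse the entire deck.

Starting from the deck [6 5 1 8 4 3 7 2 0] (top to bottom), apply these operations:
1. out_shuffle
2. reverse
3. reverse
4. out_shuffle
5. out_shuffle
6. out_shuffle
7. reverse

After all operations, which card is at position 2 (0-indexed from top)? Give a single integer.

After op 1 (out_shuffle): [6 3 5 7 1 2 8 0 4]
After op 2 (reverse): [4 0 8 2 1 7 5 3 6]
After op 3 (reverse): [6 3 5 7 1 2 8 0 4]
After op 4 (out_shuffle): [6 2 3 8 5 0 7 4 1]
After op 5 (out_shuffle): [6 0 2 7 3 4 8 1 5]
After op 6 (out_shuffle): [6 4 0 8 2 1 7 5 3]
After op 7 (reverse): [3 5 7 1 2 8 0 4 6]
Position 2: card 7.

Answer: 7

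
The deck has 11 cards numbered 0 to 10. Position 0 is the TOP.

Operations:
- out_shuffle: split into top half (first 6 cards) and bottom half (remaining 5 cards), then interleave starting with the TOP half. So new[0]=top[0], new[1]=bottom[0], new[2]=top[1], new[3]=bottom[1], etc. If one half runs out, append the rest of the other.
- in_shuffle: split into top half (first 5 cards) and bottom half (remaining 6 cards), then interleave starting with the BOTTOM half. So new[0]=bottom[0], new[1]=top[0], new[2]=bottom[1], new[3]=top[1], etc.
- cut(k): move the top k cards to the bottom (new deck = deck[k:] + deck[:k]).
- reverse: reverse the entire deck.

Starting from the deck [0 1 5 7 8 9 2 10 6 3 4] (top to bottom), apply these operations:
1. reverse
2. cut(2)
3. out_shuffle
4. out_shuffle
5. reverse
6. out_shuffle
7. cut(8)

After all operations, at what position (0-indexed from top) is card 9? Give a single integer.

Answer: 10

Derivation:
After op 1 (reverse): [4 3 6 10 2 9 8 7 5 1 0]
After op 2 (cut(2)): [6 10 2 9 8 7 5 1 0 4 3]
After op 3 (out_shuffle): [6 5 10 1 2 0 9 4 8 3 7]
After op 4 (out_shuffle): [6 9 5 4 10 8 1 3 2 7 0]
After op 5 (reverse): [0 7 2 3 1 8 10 4 5 9 6]
After op 6 (out_shuffle): [0 10 7 4 2 5 3 9 1 6 8]
After op 7 (cut(8)): [1 6 8 0 10 7 4 2 5 3 9]
Card 9 is at position 10.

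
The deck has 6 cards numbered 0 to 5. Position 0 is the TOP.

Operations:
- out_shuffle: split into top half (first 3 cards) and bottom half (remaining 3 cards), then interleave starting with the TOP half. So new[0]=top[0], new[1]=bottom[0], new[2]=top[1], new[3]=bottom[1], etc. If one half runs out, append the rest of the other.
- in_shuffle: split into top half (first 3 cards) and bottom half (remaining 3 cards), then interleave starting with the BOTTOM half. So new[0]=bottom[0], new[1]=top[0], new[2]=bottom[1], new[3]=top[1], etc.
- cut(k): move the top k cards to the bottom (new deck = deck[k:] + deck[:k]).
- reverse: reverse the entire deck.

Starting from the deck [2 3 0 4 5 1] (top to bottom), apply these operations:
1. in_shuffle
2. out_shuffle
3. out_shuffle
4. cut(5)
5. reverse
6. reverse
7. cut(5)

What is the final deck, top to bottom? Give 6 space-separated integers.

After op 1 (in_shuffle): [4 2 5 3 1 0]
After op 2 (out_shuffle): [4 3 2 1 5 0]
After op 3 (out_shuffle): [4 1 3 5 2 0]
After op 4 (cut(5)): [0 4 1 3 5 2]
After op 5 (reverse): [2 5 3 1 4 0]
After op 6 (reverse): [0 4 1 3 5 2]
After op 7 (cut(5)): [2 0 4 1 3 5]

Answer: 2 0 4 1 3 5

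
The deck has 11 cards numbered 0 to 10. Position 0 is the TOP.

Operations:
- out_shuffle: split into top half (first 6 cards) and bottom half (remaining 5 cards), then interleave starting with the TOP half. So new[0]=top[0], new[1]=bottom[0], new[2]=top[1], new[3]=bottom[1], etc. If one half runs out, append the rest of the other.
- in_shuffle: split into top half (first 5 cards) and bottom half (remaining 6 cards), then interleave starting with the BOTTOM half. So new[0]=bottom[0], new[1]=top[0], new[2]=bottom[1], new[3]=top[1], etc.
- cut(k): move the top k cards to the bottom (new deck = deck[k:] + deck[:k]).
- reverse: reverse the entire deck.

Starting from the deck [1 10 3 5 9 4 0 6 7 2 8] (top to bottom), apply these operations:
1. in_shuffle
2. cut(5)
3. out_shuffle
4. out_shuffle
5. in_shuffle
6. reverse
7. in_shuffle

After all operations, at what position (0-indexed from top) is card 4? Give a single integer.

After op 1 (in_shuffle): [4 1 0 10 6 3 7 5 2 9 8]
After op 2 (cut(5)): [3 7 5 2 9 8 4 1 0 10 6]
After op 3 (out_shuffle): [3 4 7 1 5 0 2 10 9 6 8]
After op 4 (out_shuffle): [3 2 4 10 7 9 1 6 5 8 0]
After op 5 (in_shuffle): [9 3 1 2 6 4 5 10 8 7 0]
After op 6 (reverse): [0 7 8 10 5 4 6 2 1 3 9]
After op 7 (in_shuffle): [4 0 6 7 2 8 1 10 3 5 9]
Card 4 is at position 0.

Answer: 0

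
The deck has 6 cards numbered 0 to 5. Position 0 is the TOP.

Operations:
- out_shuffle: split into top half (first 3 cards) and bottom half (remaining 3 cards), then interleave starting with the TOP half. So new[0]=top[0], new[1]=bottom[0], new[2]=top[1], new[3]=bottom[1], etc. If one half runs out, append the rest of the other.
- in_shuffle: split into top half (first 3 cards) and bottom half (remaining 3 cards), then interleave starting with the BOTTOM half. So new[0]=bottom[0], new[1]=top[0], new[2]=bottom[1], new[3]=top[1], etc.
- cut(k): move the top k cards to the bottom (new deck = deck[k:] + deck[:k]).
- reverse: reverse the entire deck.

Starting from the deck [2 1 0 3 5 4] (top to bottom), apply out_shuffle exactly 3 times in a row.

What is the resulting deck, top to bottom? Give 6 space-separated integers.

After op 1 (out_shuffle): [2 3 1 5 0 4]
After op 2 (out_shuffle): [2 5 3 0 1 4]
After op 3 (out_shuffle): [2 0 5 1 3 4]

Answer: 2 0 5 1 3 4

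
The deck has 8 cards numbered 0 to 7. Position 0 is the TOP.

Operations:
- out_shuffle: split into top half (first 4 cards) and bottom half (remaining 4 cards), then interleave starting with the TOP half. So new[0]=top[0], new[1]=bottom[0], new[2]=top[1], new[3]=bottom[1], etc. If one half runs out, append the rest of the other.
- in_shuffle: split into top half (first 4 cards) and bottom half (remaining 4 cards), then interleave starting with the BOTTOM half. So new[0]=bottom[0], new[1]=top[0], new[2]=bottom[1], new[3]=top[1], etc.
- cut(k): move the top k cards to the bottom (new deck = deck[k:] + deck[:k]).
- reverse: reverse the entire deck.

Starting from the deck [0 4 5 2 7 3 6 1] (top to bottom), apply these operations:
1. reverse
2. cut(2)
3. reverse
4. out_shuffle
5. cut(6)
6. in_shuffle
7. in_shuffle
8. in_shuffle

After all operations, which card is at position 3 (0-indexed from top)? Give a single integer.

After op 1 (reverse): [1 6 3 7 2 5 4 0]
After op 2 (cut(2)): [3 7 2 5 4 0 1 6]
After op 3 (reverse): [6 1 0 4 5 2 7 3]
After op 4 (out_shuffle): [6 5 1 2 0 7 4 3]
After op 5 (cut(6)): [4 3 6 5 1 2 0 7]
After op 6 (in_shuffle): [1 4 2 3 0 6 7 5]
After op 7 (in_shuffle): [0 1 6 4 7 2 5 3]
After op 8 (in_shuffle): [7 0 2 1 5 6 3 4]
Position 3: card 1.

Answer: 1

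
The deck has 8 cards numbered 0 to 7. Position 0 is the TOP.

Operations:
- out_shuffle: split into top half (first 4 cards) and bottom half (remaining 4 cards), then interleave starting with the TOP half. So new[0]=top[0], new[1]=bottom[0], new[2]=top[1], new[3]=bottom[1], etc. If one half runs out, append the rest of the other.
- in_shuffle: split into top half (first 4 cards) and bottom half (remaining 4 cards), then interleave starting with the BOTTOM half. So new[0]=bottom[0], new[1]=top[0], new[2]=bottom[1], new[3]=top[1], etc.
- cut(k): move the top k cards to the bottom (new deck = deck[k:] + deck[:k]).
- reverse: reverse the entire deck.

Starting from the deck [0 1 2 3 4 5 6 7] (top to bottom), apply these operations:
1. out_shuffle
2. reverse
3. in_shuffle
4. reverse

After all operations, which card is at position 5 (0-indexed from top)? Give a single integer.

Answer: 1

Derivation:
After op 1 (out_shuffle): [0 4 1 5 2 6 3 7]
After op 2 (reverse): [7 3 6 2 5 1 4 0]
After op 3 (in_shuffle): [5 7 1 3 4 6 0 2]
After op 4 (reverse): [2 0 6 4 3 1 7 5]
Position 5: card 1.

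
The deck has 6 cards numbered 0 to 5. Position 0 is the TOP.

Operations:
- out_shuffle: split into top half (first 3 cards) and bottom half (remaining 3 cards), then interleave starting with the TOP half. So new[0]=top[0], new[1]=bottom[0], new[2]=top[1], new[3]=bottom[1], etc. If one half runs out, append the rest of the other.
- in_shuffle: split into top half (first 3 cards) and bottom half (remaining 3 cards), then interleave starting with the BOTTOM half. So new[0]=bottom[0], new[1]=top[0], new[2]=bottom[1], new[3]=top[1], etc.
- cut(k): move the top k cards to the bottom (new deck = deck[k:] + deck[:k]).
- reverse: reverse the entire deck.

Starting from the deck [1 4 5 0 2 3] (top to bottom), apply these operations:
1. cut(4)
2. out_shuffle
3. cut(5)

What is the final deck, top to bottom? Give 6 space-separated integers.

After op 1 (cut(4)): [2 3 1 4 5 0]
After op 2 (out_shuffle): [2 4 3 5 1 0]
After op 3 (cut(5)): [0 2 4 3 5 1]

Answer: 0 2 4 3 5 1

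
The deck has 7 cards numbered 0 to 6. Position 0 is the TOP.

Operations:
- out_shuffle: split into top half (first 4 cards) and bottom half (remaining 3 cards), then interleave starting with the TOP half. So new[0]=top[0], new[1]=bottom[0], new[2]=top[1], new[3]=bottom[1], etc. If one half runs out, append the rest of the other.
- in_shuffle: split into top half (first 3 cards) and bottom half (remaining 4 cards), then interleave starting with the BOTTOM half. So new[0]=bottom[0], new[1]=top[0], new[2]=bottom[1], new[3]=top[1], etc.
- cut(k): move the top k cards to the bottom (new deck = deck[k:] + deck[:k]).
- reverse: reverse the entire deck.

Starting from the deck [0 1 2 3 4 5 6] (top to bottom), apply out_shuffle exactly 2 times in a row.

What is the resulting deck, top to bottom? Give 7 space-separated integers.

After op 1 (out_shuffle): [0 4 1 5 2 6 3]
After op 2 (out_shuffle): [0 2 4 6 1 3 5]

Answer: 0 2 4 6 1 3 5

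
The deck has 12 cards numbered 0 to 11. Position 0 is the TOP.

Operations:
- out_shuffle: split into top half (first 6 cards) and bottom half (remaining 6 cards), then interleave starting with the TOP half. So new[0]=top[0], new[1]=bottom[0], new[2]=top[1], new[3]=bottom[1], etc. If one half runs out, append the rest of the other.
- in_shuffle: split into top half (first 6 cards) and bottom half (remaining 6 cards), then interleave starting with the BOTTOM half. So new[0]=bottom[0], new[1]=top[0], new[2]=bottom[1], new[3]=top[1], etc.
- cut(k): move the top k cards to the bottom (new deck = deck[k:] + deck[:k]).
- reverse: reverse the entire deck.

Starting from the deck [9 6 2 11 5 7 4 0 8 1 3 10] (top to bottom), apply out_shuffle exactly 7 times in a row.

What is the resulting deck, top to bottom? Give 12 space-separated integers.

Answer: 9 8 7 2 3 0 5 6 1 4 11 10

Derivation:
After op 1 (out_shuffle): [9 4 6 0 2 8 11 1 5 3 7 10]
After op 2 (out_shuffle): [9 11 4 1 6 5 0 3 2 7 8 10]
After op 3 (out_shuffle): [9 0 11 3 4 2 1 7 6 8 5 10]
After op 4 (out_shuffle): [9 1 0 7 11 6 3 8 4 5 2 10]
After op 5 (out_shuffle): [9 3 1 8 0 4 7 5 11 2 6 10]
After op 6 (out_shuffle): [9 7 3 5 1 11 8 2 0 6 4 10]
After op 7 (out_shuffle): [9 8 7 2 3 0 5 6 1 4 11 10]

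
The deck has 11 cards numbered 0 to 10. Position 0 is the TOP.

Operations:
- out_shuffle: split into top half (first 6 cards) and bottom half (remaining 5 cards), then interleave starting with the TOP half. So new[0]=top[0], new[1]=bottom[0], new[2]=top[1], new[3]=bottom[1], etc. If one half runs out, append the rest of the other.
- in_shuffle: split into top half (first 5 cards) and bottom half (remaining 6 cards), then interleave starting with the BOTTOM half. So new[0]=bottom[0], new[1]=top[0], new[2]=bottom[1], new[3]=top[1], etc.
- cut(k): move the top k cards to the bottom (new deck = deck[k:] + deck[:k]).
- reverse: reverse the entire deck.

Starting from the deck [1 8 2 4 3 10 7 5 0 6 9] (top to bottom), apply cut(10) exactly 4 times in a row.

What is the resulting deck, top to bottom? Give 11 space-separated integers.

After op 1 (cut(10)): [9 1 8 2 4 3 10 7 5 0 6]
After op 2 (cut(10)): [6 9 1 8 2 4 3 10 7 5 0]
After op 3 (cut(10)): [0 6 9 1 8 2 4 3 10 7 5]
After op 4 (cut(10)): [5 0 6 9 1 8 2 4 3 10 7]

Answer: 5 0 6 9 1 8 2 4 3 10 7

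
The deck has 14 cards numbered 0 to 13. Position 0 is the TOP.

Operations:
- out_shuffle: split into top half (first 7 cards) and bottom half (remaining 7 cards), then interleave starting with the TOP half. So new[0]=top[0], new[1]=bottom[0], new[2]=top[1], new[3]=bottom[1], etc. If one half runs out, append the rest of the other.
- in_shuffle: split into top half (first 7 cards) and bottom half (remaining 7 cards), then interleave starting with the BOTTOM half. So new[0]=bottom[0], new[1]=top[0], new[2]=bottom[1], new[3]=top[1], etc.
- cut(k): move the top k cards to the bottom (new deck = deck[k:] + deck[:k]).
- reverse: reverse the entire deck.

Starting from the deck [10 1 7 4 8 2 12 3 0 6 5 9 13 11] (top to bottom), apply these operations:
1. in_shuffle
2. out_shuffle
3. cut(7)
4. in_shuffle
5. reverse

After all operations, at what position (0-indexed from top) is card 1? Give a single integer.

Answer: 1

Derivation:
After op 1 (in_shuffle): [3 10 0 1 6 7 5 4 9 8 13 2 11 12]
After op 2 (out_shuffle): [3 4 10 9 0 8 1 13 6 2 7 11 5 12]
After op 3 (cut(7)): [13 6 2 7 11 5 12 3 4 10 9 0 8 1]
After op 4 (in_shuffle): [3 13 4 6 10 2 9 7 0 11 8 5 1 12]
After op 5 (reverse): [12 1 5 8 11 0 7 9 2 10 6 4 13 3]
Card 1 is at position 1.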